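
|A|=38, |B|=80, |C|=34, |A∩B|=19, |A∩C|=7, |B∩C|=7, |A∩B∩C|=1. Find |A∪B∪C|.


|A∪B∪C| = 38+80+34-19-7-7+1 = 120

|A∪B∪C| = 120


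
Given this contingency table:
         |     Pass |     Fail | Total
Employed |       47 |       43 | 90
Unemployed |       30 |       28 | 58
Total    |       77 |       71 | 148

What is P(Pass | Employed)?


P(Pass | Employed) = 47/(47+43) = 47/90

P(Pass|Employed) = 47/90 ≈ 52.22%


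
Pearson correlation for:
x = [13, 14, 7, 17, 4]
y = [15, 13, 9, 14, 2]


n=5, Σx=55, Σy=53, Σxy=686, Σx²=719, Σy²=675
r = (5×686 - 55×53)/√((5×719 - 55²)(5×675 - 53²))
= 515/√(570×566) = 515/√322620 ≈ 515/567.9965 ≈ 0.9067

r ≈ 0.9067


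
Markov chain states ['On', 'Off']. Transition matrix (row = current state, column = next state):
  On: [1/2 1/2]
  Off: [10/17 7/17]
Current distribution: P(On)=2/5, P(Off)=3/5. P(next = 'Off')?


P(next=Off) = Σᵢ P(now=i)×P(i→Off)
= 2/5×1/2 + 3/5×7/17
= 1/5 + 21/85 = 38/85

P = 38/85 ≈ 0.4471


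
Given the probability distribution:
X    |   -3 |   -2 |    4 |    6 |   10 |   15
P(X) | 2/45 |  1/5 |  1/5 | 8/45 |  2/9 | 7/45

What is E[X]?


E[X] = Σ x·P(X=x)
= (-3)×(2/45) + (-2)×(1/5) + (4)×(1/5) + (6)×(8/45) + (10)×(2/9) + (15)×(7/45)
= 53/9

E[X] = 53/9


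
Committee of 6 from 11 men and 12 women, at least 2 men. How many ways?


Count by #men:
  2M,4W: C(11,2)×C(12,4)=27225
  3M,3W: C(11,3)×C(12,3)=36300
  4M,2W: C(11,4)×C(12,2)=21780
  5M,1W: C(11,5)×C(12,1)=5544
  6M,0W: C(11,6)×C(12,0)=462
Total = 91311

91311


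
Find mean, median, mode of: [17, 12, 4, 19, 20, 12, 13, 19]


Sorted: [4, 12, 12, 13, 17, 19, 19, 20]
Mean = 116/8 = 29/2
Median = 15
Freq: {17: 1, 12: 2, 4: 1, 19: 2, 20: 1, 13: 1}
Mode: [12, 19]

Mean=29/2, Median=15, Mode=[12, 19]


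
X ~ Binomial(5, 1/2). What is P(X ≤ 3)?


P(X ≤ 3) = Σ P(X=i) for i=0..3
P(X=0) = 1/32
P(X=1) = 5/32
P(X=2) = 5/16
P(X=3) = 5/16
Sum = 13/16

P(X ≤ 3) = 13/16 ≈ 81.25%


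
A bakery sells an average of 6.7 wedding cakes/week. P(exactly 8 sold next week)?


Poisson(λ=6.7): P(X=8) = e^(-λ)×λ^k/k!
= e^(-6.7) × 6.7^8 / 8!
≈ 0.001230911903 × 4060676.77557 / 40320 ≈ 0.123967

P(X=8) ≈ 0.123967 ≈ 12.40%


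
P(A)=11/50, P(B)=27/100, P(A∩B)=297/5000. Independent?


P(A)×P(B) = 297/5000
P(A∩B) = 297/5000
Equal ✓ → Independent

Yes, independent


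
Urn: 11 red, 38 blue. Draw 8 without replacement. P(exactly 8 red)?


Hypergeometric: C(11,8)×C(38,0)/C(49,8)
= 165×1/450978066 = 5/13666002

P(X=8) = 5/13666002 ≈ 0.00%


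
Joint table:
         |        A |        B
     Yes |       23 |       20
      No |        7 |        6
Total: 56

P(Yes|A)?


P(Yes|A) = 23/(23+7) = 23/30

P = 23/30 ≈ 76.67%


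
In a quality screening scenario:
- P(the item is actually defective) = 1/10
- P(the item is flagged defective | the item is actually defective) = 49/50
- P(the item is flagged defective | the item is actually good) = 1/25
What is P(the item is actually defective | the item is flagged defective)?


Using Bayes' theorem:
P(A|B) = P(B|A)·P(A) / P(B)

P(the item is flagged defective) = 49/50 × 1/10 + 1/25 × 9/10
= 49/500 + 9/250 = 67/500

P(the item is actually defective|the item is flagged defective) = (49/500) / (67/500) = 49/67

P(the item is actually defective|the item is flagged defective) = 49/67 ≈ 73.13%


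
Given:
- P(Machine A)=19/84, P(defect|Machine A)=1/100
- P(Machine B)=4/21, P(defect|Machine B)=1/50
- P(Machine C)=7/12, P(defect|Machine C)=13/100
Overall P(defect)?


P(B) = Σ P(B|Aᵢ)×P(Aᵢ)
  1/100×19/84 = 19/8400
  1/50×4/21 = 2/525
  13/100×7/12 = 91/1200
Sum = 43/525

P(defect) = 43/525 ≈ 8.19%


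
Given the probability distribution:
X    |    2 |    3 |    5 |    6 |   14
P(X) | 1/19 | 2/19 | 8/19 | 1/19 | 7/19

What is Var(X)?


E[X] = 8
E[X²] = 1630/19
Var(X) = E[X²] - (E[X])² = 1630/19 - 64 = 414/19

Var(X) = 414/19 ≈ 21.7895


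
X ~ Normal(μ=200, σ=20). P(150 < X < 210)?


z₁=(150-200)/20=-2.5, z₂=(210-200)/20=0.5
P = Φ(0.5) - Φ(-2.5) = 0.691462 - 0.006210 = 0.685252 ≈ 0.6853

P(150 < X < 210) ≈ 0.6853


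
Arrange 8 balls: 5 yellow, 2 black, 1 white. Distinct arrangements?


8!/(5!×2!×1!) = 168

168


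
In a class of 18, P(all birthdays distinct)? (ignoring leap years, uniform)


P(all different) = Π(365-i)/365 for i=0..17
= (365/365)×(364/365)×...×(348/365)
= 0.653089

P ≈ 0.6531 ≈ 65.31%


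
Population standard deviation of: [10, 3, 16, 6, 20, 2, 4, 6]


Mean = 67/8
  (10-67/8)²=169/64
  (3-67/8)²=1849/64
  (16-67/8)²=3721/64
  (6-67/8)²=361/64
  (20-67/8)²=8649/64
  (2-67/8)²=2601/64
  (4-67/8)²=1225/64
  (6-67/8)²=361/64
Σ(x-μ)² = 2367/8
σ² = (2367/8)/8 = 2367/64

σ = √(2367/64) ≈ 6.0815


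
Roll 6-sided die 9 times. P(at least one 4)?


P(no 4)^9 = (5/6)^9 = 1953125/10077696
P(≥1) = 1 - 1953125/10077696 = 8124571/10077696

P = 8124571/10077696 ≈ 80.62%


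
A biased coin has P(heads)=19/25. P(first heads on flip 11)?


Geometric: P(X=11) = (1-p)^(k-1)×p = (6/25)^10×19/25 = 1148857344/2384185791015625

P(X=11) = 1148857344/2384185791015625 ≈ 0.00%


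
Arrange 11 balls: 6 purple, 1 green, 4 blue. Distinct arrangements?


11!/(6!×1!×4!) = 2310

2310


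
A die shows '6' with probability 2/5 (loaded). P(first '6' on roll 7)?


Geometric: P(X=7) = (1-p)^(k-1)×p = (3/5)^6×2/5 = 1458/78125

P(X=7) = 1458/78125 ≈ 1.87%


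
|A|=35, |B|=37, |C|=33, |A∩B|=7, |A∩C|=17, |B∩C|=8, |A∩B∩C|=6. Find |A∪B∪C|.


|A∪B∪C| = 35+37+33-7-17-8+6 = 79

|A∪B∪C| = 79


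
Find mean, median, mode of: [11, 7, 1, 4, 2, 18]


Sorted: [1, 2, 4, 7, 11, 18]
Mean = 43/6
Median = 11/2
Freq: {11: 1, 7: 1, 1: 1, 4: 1, 2: 1, 18: 1}
Mode: No mode

Mean=43/6, Median=11/2, Mode=No mode


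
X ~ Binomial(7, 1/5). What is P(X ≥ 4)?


P(X ≥ 4) = Σ P(X=i) for i=4..7
P(X=4) = 448/15625
P(X=5) = 336/78125
P(X=6) = 28/78125
P(X=7) = 1/78125
Sum = 521/15625

P(X ≥ 4) = 521/15625 ≈ 3.33%


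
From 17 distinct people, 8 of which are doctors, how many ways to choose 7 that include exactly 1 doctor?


Choose 1 of the 8 doctors and 6 of the other 9 people:
C(8,1)×C(9,6) = 8×84 = 672

672


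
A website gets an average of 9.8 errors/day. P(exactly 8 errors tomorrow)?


Poisson(λ=9.8): P(X=8) = e^(-λ)×λ^k/k!
= e^(-9.8) × 9.8^8 / 8!
≈ 5.545159943e-05 × 85076302.2582 / 40320 ≈ 0.117004

P(X=8) ≈ 0.117004 ≈ 11.70%


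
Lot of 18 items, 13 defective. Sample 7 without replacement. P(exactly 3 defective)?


Hypergeometric: C(13,3)×C(5,4)/C(18,7)
= 286×5/31824 = 55/1224

P(X=3) = 55/1224 ≈ 4.49%


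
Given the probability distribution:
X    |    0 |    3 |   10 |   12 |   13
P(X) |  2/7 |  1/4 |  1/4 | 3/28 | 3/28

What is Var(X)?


E[X] = 83/14
E[X²] = 851/14
Var(X) = E[X²] - (E[X])² = 851/14 - 6889/196 = 5025/196

Var(X) = 5025/196 ≈ 25.6378


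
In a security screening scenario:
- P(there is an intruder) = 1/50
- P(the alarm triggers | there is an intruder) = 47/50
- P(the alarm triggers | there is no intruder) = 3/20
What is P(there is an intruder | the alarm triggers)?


Using Bayes' theorem:
P(A|B) = P(B|A)·P(A) / P(B)

P(the alarm triggers) = 47/50 × 1/50 + 3/20 × 49/50
= 47/2500 + 147/1000 = 829/5000

P(there is an intruder|the alarm triggers) = (47/2500) / (829/5000) = 94/829

P(there is an intruder|the alarm triggers) = 94/829 ≈ 11.34%


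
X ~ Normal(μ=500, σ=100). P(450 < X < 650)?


z₁=(450-500)/100=-0.5, z₂=(650-500)/100=1.5
P = Φ(1.5) - Φ(-0.5) = 0.933193 - 0.308538 = 0.624655 ≈ 0.6247

P(450 < X < 650) ≈ 0.6247


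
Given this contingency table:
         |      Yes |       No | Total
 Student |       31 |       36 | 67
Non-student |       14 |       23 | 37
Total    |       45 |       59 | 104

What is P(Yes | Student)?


P(Yes | Student) = 31/(31+36) = 31/67

P(Yes|Student) = 31/67 ≈ 46.27%


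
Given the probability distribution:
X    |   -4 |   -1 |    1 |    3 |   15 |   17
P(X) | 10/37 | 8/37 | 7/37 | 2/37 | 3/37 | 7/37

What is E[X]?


E[X] = Σ x·P(X=x)
= (-4)×(10/37) + (-1)×(8/37) + (1)×(7/37) + (3)×(2/37) + (15)×(3/37) + (17)×(7/37)
= 129/37

E[X] = 129/37


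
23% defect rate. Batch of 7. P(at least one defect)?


P(all good) = (77/100)^7 = 16048523266853/100000000000000
P(≥1 defect) = 83951476733147/100000000000000

P = 83951476733147/100000000000000 ≈ 83.95%


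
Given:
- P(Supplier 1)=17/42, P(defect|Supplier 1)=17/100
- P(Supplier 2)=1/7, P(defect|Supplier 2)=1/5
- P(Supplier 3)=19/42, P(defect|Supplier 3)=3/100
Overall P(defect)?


P(B) = Σ P(B|Aᵢ)×P(Aᵢ)
  17/100×17/42 = 289/4200
  1/5×1/7 = 1/35
  3/100×19/42 = 19/1400
Sum = 233/2100

P(defect) = 233/2100 ≈ 11.10%


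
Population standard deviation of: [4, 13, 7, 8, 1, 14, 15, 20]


Mean = 82/8 = 41/4
  (4-41/4)²=625/16
  (13-41/4)²=121/16
  (7-41/4)²=169/16
  (8-41/4)²=81/16
  (1-41/4)²=1369/16
  (14-41/4)²=225/16
  (15-41/4)²=361/16
  (20-41/4)²=1521/16
Σ(x-μ)² = 559/2
σ² = (559/2)/8 = 559/16

σ = √(559/16) ≈ 5.9108


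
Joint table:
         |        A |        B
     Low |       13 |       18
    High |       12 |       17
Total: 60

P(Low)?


P(Low) = (13+18)/60 = 31/60

P(Low) = 31/60 ≈ 51.67%


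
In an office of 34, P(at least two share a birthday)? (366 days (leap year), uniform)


P(all different) = Π(366-i)/366 for i=0..33
= 0.205601
P(match) = 1 - 0.205601 = 0.794399

P ≈ 0.7944 ≈ 79.44%


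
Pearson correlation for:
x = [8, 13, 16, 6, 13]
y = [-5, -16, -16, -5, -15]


n=5, Σx=56, Σy=-57, Σxy=-729, Σx²=694, Σy²=787
r = (5×(-729) - 56×(-57))/√((5×694 - 56²)(5×787 - (-57)²))
= -453/√(334×686) = -453/√229124 ≈ -453/478.6690 ≈ -0.9464

r ≈ -0.9464


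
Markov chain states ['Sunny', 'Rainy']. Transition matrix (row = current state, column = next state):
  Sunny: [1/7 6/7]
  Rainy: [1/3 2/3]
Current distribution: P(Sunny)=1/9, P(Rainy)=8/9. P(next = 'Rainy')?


P(next=Rainy) = Σᵢ P(now=i)×P(i→Rainy)
= 1/9×6/7 + 8/9×2/3
= 2/21 + 16/27 = 130/189

P = 130/189 ≈ 0.6878


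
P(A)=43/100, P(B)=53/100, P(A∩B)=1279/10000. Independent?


P(A)×P(B) = 2279/10000
P(A∩B) = 1279/10000
Not equal → NOT independent

No, not independent


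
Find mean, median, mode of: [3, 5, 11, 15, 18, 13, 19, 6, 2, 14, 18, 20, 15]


Sorted: [2, 3, 5, 6, 11, 13, 14, 15, 15, 18, 18, 19, 20]
Mean = 159/13
Median = 14
Freq: {3: 1, 5: 1, 11: 1, 15: 2, 18: 2, 13: 1, 19: 1, 6: 1, 2: 1, 14: 1, 20: 1}
Mode: [15, 18]

Mean=159/13, Median=14, Mode=[15, 18]


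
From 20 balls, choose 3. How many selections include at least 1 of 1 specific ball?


Complement: C(20,3) - C(19,3) = 1140 - 969 = 171

171


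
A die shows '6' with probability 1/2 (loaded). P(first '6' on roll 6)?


Geometric: P(X=6) = (1-p)^(k-1)×p = (1/2)^5×1/2 = 1/64

P(X=6) = 1/64 ≈ 1.56%


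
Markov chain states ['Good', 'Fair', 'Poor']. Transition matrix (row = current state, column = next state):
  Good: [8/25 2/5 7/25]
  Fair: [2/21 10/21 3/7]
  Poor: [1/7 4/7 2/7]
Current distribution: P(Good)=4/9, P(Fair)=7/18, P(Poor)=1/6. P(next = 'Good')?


P(next=Good) = Σᵢ P(now=i)×P(i→Good)
= 4/9×8/25 + 7/18×2/21 + 1/6×1/7
= 32/225 + 1/27 + 1/42 = 1919/9450

P = 1919/9450 ≈ 0.2031


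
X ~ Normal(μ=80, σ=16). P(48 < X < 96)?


z₁=(48-80)/16=-2.0, z₂=(96-80)/16=1.0
P = Φ(1.0) - Φ(-2.0) = 0.841345 - 0.022750 = 0.818595 ≈ 0.8186

P(48 < X < 96) ≈ 0.8186


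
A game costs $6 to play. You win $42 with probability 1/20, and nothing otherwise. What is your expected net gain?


E[gain] = (42-6)×1/20 + (-6)×19/20
= 9/5 - 57/10 = -39/10

Expected net gain = $-39/10 ≈ $-3.90


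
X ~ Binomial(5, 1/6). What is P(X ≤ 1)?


P(X ≤ 1) = Σ P(X=i) for i=0..1
P(X=0) = 3125/7776
P(X=1) = 3125/7776
Sum = 3125/3888

P(X ≤ 1) = 3125/3888 ≈ 80.38%


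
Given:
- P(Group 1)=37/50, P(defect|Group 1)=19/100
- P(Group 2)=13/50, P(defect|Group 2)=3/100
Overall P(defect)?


P(B) = Σ P(B|Aᵢ)×P(Aᵢ)
  19/100×37/50 = 703/5000
  3/100×13/50 = 39/5000
Sum = 371/2500

P(defect) = 371/2500 ≈ 14.84%


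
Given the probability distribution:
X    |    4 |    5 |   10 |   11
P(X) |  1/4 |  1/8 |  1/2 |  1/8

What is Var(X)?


E[X] = 8
E[X²] = 289/4
Var(X) = E[X²] - (E[X])² = 289/4 - 64 = 33/4

Var(X) = 33/4 ≈ 8.2500


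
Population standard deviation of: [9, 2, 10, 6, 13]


Mean = 40/5 = 8
  (9-8)²=1
  (2-8)²=36
  (10-8)²=4
  (6-8)²=4
  (13-8)²=25
Σ(x-μ)² = 70
σ² = 70/5 = 14

σ = √(14) ≈ 3.7417


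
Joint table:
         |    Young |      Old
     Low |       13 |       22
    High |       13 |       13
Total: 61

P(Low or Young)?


P(Low∨Young) = P(Low) + P(Young) - P(Low∧Young)
= (35 + 26 - 13)/61 = 48/61

P = 48/61 ≈ 78.69%


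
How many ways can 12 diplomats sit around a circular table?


Circular arrangements of 12 distinct objects: fix one position to break rotational symmetry.
(n-1)! = 11! = 39916800

39916800


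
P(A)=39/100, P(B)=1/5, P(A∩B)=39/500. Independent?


P(A)×P(B) = 39/500
P(A∩B) = 39/500
Equal ✓ → Independent

Yes, independent


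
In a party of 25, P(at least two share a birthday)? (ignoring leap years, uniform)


P(all different) = Π(365-i)/365 for i=0..24
= 0.431300
P(match) = 1 - 0.431300 = 0.568700

P ≈ 0.5687 ≈ 56.87%


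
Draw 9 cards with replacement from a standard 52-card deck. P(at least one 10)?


P(not a 10) = 48/52 = 12/13
P(none in 9 draws) = (12/13)^9 = 5159780352/10604499373
P(≥1 10) = 1 - 5159780352/10604499373 = 5444719021/10604499373

P = 5444719021/10604499373 ≈ 51.34%


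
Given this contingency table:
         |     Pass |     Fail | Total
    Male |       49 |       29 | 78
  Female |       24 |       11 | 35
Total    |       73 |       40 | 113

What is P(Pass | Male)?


P(Pass | Male) = 49/(49+29) = 49/78

P(Pass|Male) = 49/78 ≈ 62.82%


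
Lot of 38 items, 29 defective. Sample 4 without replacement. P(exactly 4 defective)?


Hypergeometric: C(29,4)×C(9,0)/C(38,4)
= 23751×1/73815 = 1131/3515

P(X=4) = 1131/3515 ≈ 32.18%


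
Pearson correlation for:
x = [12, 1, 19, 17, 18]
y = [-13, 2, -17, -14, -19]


n=5, Σx=67, Σy=-61, Σxy=-1057, Σx²=1119, Σy²=1019
r = (5×(-1057) - 67×(-61))/√((5×1119 - 67²)(5×1019 - (-61)²))
= -1198/√(1106×1374) = -1198/√1519644 ≈ -1198/1232.7384 ≈ -0.9718

r ≈ -0.9718


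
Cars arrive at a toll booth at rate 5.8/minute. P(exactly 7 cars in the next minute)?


Poisson(λ=5.8): P(X=7) = e^(-λ)×λ^k/k!
= e^(-5.8) × 5.8^7 / 7!
≈ 0.003027554745 × 220798.416755 / 5040 ≈ 0.132635

P(X=7) ≈ 0.132635 ≈ 13.26%


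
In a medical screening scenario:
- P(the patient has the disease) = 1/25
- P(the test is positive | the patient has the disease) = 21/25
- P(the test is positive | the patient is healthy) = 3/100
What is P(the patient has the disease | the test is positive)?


Using Bayes' theorem:
P(A|B) = P(B|A)·P(A) / P(B)

P(the test is positive) = 21/25 × 1/25 + 3/100 × 24/25
= 21/625 + 18/625 = 39/625

P(the patient has the disease|the test is positive) = (21/625) / (39/625) = 7/13

P(the patient has the disease|the test is positive) = 7/13 ≈ 53.85%


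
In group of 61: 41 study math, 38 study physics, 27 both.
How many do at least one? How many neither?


|A∪B| = 41+38-27 = 52
Neither = 61-52 = 9

At least one: 52; Neither: 9


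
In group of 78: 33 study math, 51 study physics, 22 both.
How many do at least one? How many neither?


|A∪B| = 33+51-22 = 62
Neither = 78-62 = 16

At least one: 62; Neither: 16


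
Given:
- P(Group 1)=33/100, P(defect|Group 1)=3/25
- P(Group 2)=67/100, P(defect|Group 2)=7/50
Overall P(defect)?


P(B) = Σ P(B|Aᵢ)×P(Aᵢ)
  3/25×33/100 = 99/2500
  7/50×67/100 = 469/5000
Sum = 667/5000

P(defect) = 667/5000 ≈ 13.34%


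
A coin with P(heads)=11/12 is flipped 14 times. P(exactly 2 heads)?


Binomial: P(X=2) = C(14,2)×p^2×(1-p)^12
= 91 × 121/144 × 1/8916100448256 = 11011/1283918464548864

P(X=2) = 11011/1283918464548864 ≈ 0.00%


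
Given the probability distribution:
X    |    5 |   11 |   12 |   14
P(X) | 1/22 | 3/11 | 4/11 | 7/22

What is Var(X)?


E[X] = 265/22
E[X²] = 3275/22
Var(X) = E[X²] - (E[X])² = 3275/22 - 70225/484 = 1825/484

Var(X) = 1825/484 ≈ 3.7707


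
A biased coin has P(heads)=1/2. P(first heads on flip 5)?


Geometric: P(X=5) = (1-p)^(k-1)×p = (1/2)^4×1/2 = 1/32

P(X=5) = 1/32 ≈ 3.12%


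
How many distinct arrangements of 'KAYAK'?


Letters: 5, freq: {'K': 2, 'A': 2, 'Y': 1}
5!/(2!×2!×1!) = 120/4 = 30

30


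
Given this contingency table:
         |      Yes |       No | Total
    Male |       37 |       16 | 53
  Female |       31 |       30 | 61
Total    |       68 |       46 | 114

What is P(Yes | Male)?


P(Yes | Male) = 37/(37+16) = 37/53

P(Yes|Male) = 37/53 ≈ 69.81%


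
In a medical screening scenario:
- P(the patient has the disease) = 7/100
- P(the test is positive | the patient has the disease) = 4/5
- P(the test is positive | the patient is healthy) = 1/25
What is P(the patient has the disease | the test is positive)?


Using Bayes' theorem:
P(A|B) = P(B|A)·P(A) / P(B)

P(the test is positive) = 4/5 × 7/100 + 1/25 × 93/100
= 7/125 + 93/2500 = 233/2500

P(the patient has the disease|the test is positive) = (7/125) / (233/2500) = 140/233

P(the patient has the disease|the test is positive) = 140/233 ≈ 60.09%


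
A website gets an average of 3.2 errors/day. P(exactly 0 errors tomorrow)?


Poisson(λ=3.2): P(X=0) = e^(-λ)×λ^k/k!
= e^(-3.2) × 3.2^0 / 0!
≈ 0.04076220398 × 1 / 1 ≈ 0.040762

P(X=0) ≈ 0.040762 ≈ 4.08%


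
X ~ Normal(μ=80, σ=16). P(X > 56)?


z = (56-80)/16 = -1.5
P(X > 56) = 1 - P(Z ≤ -1.5) = 1 - 0.0668 = 0.9332

P(X > 56) ≈ 0.9332


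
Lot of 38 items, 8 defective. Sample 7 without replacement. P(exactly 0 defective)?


Hypergeometric: C(8,0)×C(30,7)/C(38,7)
= 1×2035800/12620256 = 84825/525844

P(X=0) = 84825/525844 ≈ 16.13%


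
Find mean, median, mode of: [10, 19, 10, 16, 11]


Sorted: [10, 10, 11, 16, 19]
Mean = 66/5
Median = 11
Freq: {10: 2, 19: 1, 16: 1, 11: 1}
Mode: [10]

Mean=66/5, Median=11, Mode=10


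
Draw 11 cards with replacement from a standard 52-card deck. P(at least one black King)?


P(not a black King) = 50/52 = 25/26
P(none in 11 draws) = (25/26)^11 = 2384185791015625/3670344486987776
P(≥1 black King) = 1 - 2384185791015625/3670344486987776 = 1286158695972151/3670344486987776

P = 1286158695972151/3670344486987776 ≈ 35.04%


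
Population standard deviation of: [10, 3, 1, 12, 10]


Mean = 36/5
  (10-36/5)²=196/25
  (3-36/5)²=441/25
  (1-36/5)²=961/25
  (12-36/5)²=576/25
  (10-36/5)²=196/25
Σ(x-μ)² = 474/5
σ² = (474/5)/5 = 474/25

σ = √(474/25) ≈ 4.3543


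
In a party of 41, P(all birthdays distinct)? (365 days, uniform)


P(all different) = Π(365-i)/365 for i=0..40
= (365/365)×(364/365)×...×(325/365)
= 0.096848

P ≈ 0.0968 ≈ 9.68%


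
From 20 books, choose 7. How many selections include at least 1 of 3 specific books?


Complement: C(20,7) - C(17,7) = 77520 - 19448 = 58072

58072


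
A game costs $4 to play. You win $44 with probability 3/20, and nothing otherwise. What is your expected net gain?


E[gain] = (44-4)×3/20 + (-4)×17/20
= 6 - 17/5 = 13/5

Expected net gain = $13/5 ≈ $2.60


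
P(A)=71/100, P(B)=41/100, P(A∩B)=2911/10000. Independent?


P(A)×P(B) = 2911/10000
P(A∩B) = 2911/10000
Equal ✓ → Independent

Yes, independent


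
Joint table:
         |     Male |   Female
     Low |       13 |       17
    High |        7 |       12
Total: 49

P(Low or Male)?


P(Low∨Male) = P(Low) + P(Male) - P(Low∧Male)
= (30 + 20 - 13)/49 = 37/49

P = 37/49 ≈ 75.51%


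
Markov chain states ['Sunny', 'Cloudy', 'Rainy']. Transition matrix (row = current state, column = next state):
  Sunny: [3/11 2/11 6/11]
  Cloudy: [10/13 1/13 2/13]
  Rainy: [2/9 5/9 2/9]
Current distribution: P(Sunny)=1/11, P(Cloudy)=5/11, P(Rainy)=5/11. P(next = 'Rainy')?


P(next=Rainy) = Σᵢ P(now=i)×P(i→Rainy)
= 1/11×6/11 + 5/11×2/13 + 5/11×2/9
= 6/121 + 10/143 + 10/99 = 3122/14157

P = 3122/14157 ≈ 0.2205


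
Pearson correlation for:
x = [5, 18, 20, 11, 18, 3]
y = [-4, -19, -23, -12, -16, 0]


n=6, Σx=75, Σy=-74, Σxy=-1242, Σx²=1203, Σy²=1306
r = (6×(-1242) - 75×(-74))/√((6×1203 - 75²)(6×1306 - (-74)²))
= -1902/√(1593×2360) = -1902/√3759480 ≈ -1902/1938.9379 ≈ -0.9809

r ≈ -0.9809


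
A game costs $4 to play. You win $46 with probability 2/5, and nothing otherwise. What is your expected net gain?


E[gain] = (46-4)×2/5 + (-4)×3/5
= 84/5 - 12/5 = 72/5

Expected net gain = $72/5 ≈ $14.40


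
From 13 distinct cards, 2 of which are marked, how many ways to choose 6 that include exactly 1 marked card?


Choose 1 of the 2 marked cards and 5 of the other 11 cards:
C(2,1)×C(11,5) = 2×462 = 924

924


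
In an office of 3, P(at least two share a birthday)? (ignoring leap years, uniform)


P(all different) = Π(365-i)/365 for i=0..2
= 0.991796
P(match) = 1 - 0.991796 = 0.008204

P ≈ 0.0082 ≈ 0.82%


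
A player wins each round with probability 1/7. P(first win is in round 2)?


Geometric: P(X=2) = (1-p)^(k-1)×p = (6/7)^1×1/7 = 6/49

P(X=2) = 6/49 ≈ 12.24%


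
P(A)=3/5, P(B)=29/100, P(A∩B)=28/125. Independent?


P(A)×P(B) = 87/500
P(A∩B) = 28/125
Not equal → NOT independent

No, not independent


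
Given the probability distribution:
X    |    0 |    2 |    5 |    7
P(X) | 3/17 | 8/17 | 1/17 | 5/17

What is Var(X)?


E[X] = 56/17
E[X²] = 302/17
Var(X) = E[X²] - (E[X])² = 302/17 - 3136/289 = 1998/289

Var(X) = 1998/289 ≈ 6.9135


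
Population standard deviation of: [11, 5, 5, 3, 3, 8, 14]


Mean = 49/7 = 7
  (11-7)²=16
  (5-7)²=4
  (5-7)²=4
  (3-7)²=16
  (3-7)²=16
  (8-7)²=1
  (14-7)²=49
Σ(x-μ)² = 106
σ² = 106/7

σ = √(106/7) ≈ 3.8914


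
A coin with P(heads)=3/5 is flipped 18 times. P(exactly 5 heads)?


Binomial: P(X=5) = C(18,5)×p^5×(1-p)^13
= 8568 × 243/3125 × 8192/1220703125 = 17055940608/3814697265625

P(X=5) = 17055940608/3814697265625 ≈ 0.45%


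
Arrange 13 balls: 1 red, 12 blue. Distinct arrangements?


13!/(1!×12!) = 13

13


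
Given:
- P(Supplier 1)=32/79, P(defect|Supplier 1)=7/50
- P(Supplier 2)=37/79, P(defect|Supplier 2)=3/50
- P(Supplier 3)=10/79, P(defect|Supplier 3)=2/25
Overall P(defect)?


P(B) = Σ P(B|Aᵢ)×P(Aᵢ)
  7/50×32/79 = 112/1975
  3/50×37/79 = 111/3950
  2/25×10/79 = 4/395
Sum = 15/158

P(defect) = 15/158 ≈ 9.49%


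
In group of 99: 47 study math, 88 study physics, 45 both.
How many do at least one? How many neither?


|A∪B| = 47+88-45 = 90
Neither = 99-90 = 9

At least one: 90; Neither: 9


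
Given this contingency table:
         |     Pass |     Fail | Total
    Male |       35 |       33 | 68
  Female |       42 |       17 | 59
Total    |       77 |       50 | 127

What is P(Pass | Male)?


P(Pass | Male) = 35/(35+33) = 35/68

P(Pass|Male) = 35/68 ≈ 51.47%


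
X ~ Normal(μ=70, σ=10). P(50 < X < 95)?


z₁=(50-70)/10=-2.0, z₂=(95-70)/10=2.5
P = Φ(2.5) - Φ(-2.0) = 0.993790 - 0.022750 = 0.971040 ≈ 0.9710

P(50 < X < 95) ≈ 0.9710


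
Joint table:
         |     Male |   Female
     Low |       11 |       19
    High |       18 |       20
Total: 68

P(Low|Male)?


P(Low|Male) = 11/(11+18) = 11/29

P = 11/29 ≈ 37.93%


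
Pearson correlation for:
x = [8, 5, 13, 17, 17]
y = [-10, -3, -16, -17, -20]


n=5, Σx=60, Σy=-66, Σxy=-932, Σx²=836, Σy²=1054
r = (5×(-932) - 60×(-66))/√((5×836 - 60²)(5×1054 - (-66)²))
= -700/√(580×914) = -700/√530120 ≈ -700/728.0934 ≈ -0.9614

r ≈ -0.9614


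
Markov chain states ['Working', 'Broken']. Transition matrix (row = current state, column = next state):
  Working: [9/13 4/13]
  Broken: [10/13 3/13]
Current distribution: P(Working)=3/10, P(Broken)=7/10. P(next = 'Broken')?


P(next=Broken) = Σᵢ P(now=i)×P(i→Broken)
= 3/10×4/13 + 7/10×3/13
= 6/65 + 21/130 = 33/130

P = 33/130 ≈ 0.2538


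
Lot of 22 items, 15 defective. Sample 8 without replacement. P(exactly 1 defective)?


Hypergeometric: C(15,1)×C(7,7)/C(22,8)
= 15×1/319770 = 1/21318

P(X=1) = 1/21318 ≈ 0.00%


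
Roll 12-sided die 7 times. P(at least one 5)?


P(no 5)^7 = (11/12)^7 = 19487171/35831808
P(≥1) = 1 - 19487171/35831808 = 16344637/35831808

P = 16344637/35831808 ≈ 45.61%


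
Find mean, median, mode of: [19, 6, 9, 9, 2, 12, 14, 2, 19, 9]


Sorted: [2, 2, 6, 9, 9, 9, 12, 14, 19, 19]
Mean = 101/10
Median = 9
Freq: {19: 2, 6: 1, 9: 3, 2: 2, 12: 1, 14: 1}
Mode: [9]

Mean=101/10, Median=9, Mode=9


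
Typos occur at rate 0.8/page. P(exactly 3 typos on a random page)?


Poisson(λ=0.8): P(X=3) = e^(-λ)×λ^k/k!
= e^(-0.8) × 0.8^3 / 3!
≈ 0.4493289641 × 0.512 / 6 ≈ 0.038343

P(X=3) ≈ 0.038343 ≈ 3.83%


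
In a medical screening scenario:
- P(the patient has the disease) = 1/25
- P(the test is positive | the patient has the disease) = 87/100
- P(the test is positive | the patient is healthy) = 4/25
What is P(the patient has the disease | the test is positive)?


Using Bayes' theorem:
P(A|B) = P(B|A)·P(A) / P(B)

P(the test is positive) = 87/100 × 1/25 + 4/25 × 24/25
= 87/2500 + 96/625 = 471/2500

P(the patient has the disease|the test is positive) = (87/2500) / (471/2500) = 29/157

P(the patient has the disease|the test is positive) = 29/157 ≈ 18.47%


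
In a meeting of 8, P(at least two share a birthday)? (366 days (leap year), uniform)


P(all different) = Π(366-i)/366 for i=0..7
= 0.925861
P(match) = 1 - 0.925861 = 0.074139

P ≈ 0.0741 ≈ 7.41%


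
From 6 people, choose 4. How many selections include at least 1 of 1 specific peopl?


Complement: C(6,4) - C(5,4) = 15 - 5 = 10

10


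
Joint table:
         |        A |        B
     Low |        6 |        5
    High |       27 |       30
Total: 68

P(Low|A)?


P(Low|A) = 6/(6+27) = 6/33 = 2/11

P = 2/11 ≈ 18.18%


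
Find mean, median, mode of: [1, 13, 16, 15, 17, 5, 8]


Sorted: [1, 5, 8, 13, 15, 16, 17]
Mean = 75/7
Median = 13
Freq: {1: 1, 13: 1, 16: 1, 15: 1, 17: 1, 5: 1, 8: 1}
Mode: No mode

Mean=75/7, Median=13, Mode=No mode


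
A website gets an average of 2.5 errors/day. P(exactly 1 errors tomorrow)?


Poisson(λ=2.5): P(X=1) = e^(-λ)×λ^k/k!
= e^(-2.5) × 2.5^1 / 1!
≈ 0.08208499862 × 2.5 / 1 ≈ 0.205212

P(X=1) ≈ 0.205212 ≈ 20.52%


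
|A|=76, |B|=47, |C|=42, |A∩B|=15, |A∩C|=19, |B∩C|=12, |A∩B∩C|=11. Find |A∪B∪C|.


|A∪B∪C| = 76+47+42-15-19-12+11 = 130

|A∪B∪C| = 130


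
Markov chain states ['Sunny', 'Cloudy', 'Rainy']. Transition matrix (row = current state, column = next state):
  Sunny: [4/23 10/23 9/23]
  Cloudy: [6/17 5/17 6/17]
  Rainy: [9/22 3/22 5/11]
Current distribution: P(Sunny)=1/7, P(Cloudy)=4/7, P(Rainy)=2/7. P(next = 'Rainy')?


P(next=Rainy) = Σᵢ P(now=i)×P(i→Rainy)
= 1/7×9/23 + 4/7×6/17 + 2/7×5/11
= 9/161 + 24/119 + 10/77 = 11665/30107

P = 11665/30107 ≈ 0.3875


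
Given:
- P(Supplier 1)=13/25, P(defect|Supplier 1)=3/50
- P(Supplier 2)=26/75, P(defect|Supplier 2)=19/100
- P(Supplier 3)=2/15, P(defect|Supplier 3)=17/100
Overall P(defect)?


P(B) = Σ P(B|Aᵢ)×P(Aᵢ)
  3/50×13/25 = 39/1250
  19/100×26/75 = 247/3750
  17/100×2/15 = 17/750
Sum = 449/3750

P(defect) = 449/3750 ≈ 11.97%


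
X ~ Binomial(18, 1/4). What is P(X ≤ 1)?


P(X ≤ 1) = Σ P(X=i) for i=0..1
P(X=0) = 387420489/68719476736
P(X=1) = 1162261467/34359738368
Sum = 2711943423/68719476736

P(X ≤ 1) = 2711943423/68719476736 ≈ 3.95%


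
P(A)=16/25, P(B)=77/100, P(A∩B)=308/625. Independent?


P(A)×P(B) = 308/625
P(A∩B) = 308/625
Equal ✓ → Independent

Yes, independent


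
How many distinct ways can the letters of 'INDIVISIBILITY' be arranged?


Letters: 14, freq: {'I': 6, 'N': 1, 'D': 1, 'V': 1, 'S': 1, 'B': 1, 'L': 1, 'T': 1, 'Y': 1}
14!/(6!×1!×1!×1!×1!×1!×1!×1!×1!) = 87178291200/720 = 121080960

121080960


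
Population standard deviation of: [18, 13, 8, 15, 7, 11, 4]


Mean = 76/7
  (18-76/7)²=2500/49
  (13-76/7)²=225/49
  (8-76/7)²=400/49
  (15-76/7)²=841/49
  (7-76/7)²=729/49
  (11-76/7)²=1/49
  (4-76/7)²=2304/49
Σ(x-μ)² = 1000/7
σ² = (1000/7)/7 = 1000/49

σ = √(1000/49) ≈ 4.5175


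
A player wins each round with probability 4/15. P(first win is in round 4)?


Geometric: P(X=4) = (1-p)^(k-1)×p = (11/15)^3×4/15 = 5324/50625

P(X=4) = 5324/50625 ≈ 10.52%


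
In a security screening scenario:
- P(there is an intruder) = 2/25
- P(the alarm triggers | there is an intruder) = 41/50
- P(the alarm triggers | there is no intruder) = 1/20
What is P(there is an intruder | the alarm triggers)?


Using Bayes' theorem:
P(A|B) = P(B|A)·P(A) / P(B)

P(the alarm triggers) = 41/50 × 2/25 + 1/20 × 23/25
= 41/625 + 23/500 = 279/2500

P(there is an intruder|the alarm triggers) = (41/625) / (279/2500) = 164/279

P(there is an intruder|the alarm triggers) = 164/279 ≈ 58.78%


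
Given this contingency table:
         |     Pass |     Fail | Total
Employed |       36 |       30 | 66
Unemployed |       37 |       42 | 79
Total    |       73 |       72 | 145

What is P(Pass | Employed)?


P(Pass | Employed) = 36/(36+30) = 36/66 = 6/11

P(Pass|Employed) = 6/11 ≈ 54.55%


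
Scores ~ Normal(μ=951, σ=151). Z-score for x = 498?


z = (x - μ)/σ = (498 - 951)/151 = -3.0

z = -3.0


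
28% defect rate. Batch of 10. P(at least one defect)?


P(all good) = (18/25)^10 = 3570467226624/95367431640625
P(≥1 defect) = 91796964414001/95367431640625

P = 91796964414001/95367431640625 ≈ 96.26%


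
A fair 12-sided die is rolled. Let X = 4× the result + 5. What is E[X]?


E[die] = (1+12)/2 = 13/2
E[X] = 4×13/2 + 5 = 31

E[X] = 31


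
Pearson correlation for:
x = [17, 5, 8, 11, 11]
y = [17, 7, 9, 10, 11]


n=5, Σx=52, Σy=54, Σxy=627, Σx²=620, Σy²=640
r = (5×627 - 52×54)/√((5×620 - 52²)(5×640 - 54²))
= 327/√(396×284) = 327/√112464 ≈ 327/335.3565 ≈ 0.9751

r ≈ 0.9751


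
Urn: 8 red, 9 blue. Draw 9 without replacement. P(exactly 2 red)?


Hypergeometric: C(8,2)×C(9,7)/C(17,9)
= 28×36/24310 = 504/12155

P(X=2) = 504/12155 ≈ 4.15%


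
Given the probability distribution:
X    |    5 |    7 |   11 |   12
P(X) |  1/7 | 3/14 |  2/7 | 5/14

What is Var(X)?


E[X] = 135/14
E[X²] = 1401/14
Var(X) = E[X²] - (E[X])² = 1401/14 - 18225/196 = 1389/196

Var(X) = 1389/196 ≈ 7.0867


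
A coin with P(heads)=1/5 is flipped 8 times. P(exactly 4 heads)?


Binomial: P(X=4) = C(8,4)×p^4×(1-p)^4
= 70 × 1/625 × 256/625 = 3584/78125

P(X=4) = 3584/78125 ≈ 4.59%


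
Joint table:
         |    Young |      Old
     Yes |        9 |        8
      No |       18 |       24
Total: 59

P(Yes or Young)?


P(Yes∨Young) = P(Yes) + P(Young) - P(Yes∧Young)
= (17 + 27 - 9)/59 = 35/59

P = 35/59 ≈ 59.32%


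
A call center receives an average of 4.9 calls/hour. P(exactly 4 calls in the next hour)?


Poisson(λ=4.9): P(X=4) = e^(-λ)×λ^k/k!
= e^(-4.9) × 4.9^4 / 4!
≈ 0.007446583071 × 576.4801 / 24 ≈ 0.178867

P(X=4) ≈ 0.178867 ≈ 17.89%


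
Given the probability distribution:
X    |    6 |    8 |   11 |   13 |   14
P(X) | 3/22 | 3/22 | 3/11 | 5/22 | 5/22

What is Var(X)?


E[X] = 243/22
E[X²] = 2851/22
Var(X) = E[X²] - (E[X])² = 2851/22 - 59049/484 = 3673/484

Var(X) = 3673/484 ≈ 7.5888


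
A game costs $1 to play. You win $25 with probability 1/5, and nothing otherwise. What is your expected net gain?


E[gain] = (25-1)×1/5 + (-1)×4/5
= 24/5 - 4/5 = 4

Expected net gain = $4 ≈ $4.00


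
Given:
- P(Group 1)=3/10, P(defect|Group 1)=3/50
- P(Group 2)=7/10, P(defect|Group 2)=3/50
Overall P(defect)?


P(B) = Σ P(B|Aᵢ)×P(Aᵢ)
  3/50×3/10 = 9/500
  3/50×7/10 = 21/500
Sum = 3/50

P(defect) = 3/50 ≈ 6.00%


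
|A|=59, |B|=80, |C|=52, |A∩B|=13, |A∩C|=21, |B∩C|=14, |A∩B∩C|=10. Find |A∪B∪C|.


|A∪B∪C| = 59+80+52-13-21-14+10 = 153

|A∪B∪C| = 153


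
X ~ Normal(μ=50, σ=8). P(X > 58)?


z = (58-50)/8 = 1.0
P(X > 58) = 1 - P(Z ≤ 1.0) = 1 - 0.8413 = 0.1587

P(X > 58) ≈ 0.1587


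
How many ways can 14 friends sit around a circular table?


Circular arrangements of 14 distinct objects: fix one position to break rotational symmetry.
(n-1)! = 13! = 6227020800

6227020800


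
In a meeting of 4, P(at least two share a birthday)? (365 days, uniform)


P(all different) = Π(365-i)/365 for i=0..3
= 0.983644
P(match) = 1 - 0.983644 = 0.016356

P ≈ 0.0164 ≈ 1.64%


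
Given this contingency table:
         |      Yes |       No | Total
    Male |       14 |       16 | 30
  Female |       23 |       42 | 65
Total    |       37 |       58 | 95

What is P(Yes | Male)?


P(Yes | Male) = 14/(14+16) = 14/30 = 7/15

P(Yes|Male) = 7/15 ≈ 46.67%


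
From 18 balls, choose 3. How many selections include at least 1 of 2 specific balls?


Complement: C(18,3) - C(16,3) = 816 - 560 = 256

256


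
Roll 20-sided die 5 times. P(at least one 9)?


P(no 9)^5 = (19/20)^5 = 2476099/3200000
P(≥1) = 1 - 2476099/3200000 = 723901/3200000

P = 723901/3200000 ≈ 22.62%


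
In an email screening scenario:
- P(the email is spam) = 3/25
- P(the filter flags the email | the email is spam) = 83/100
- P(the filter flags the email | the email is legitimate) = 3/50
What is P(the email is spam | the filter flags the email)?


Using Bayes' theorem:
P(A|B) = P(B|A)·P(A) / P(B)

P(the filter flags the email) = 83/100 × 3/25 + 3/50 × 22/25
= 249/2500 + 33/625 = 381/2500

P(the email is spam|the filter flags the email) = (249/2500) / (381/2500) = 83/127

P(the email is spam|the filter flags the email) = 83/127 ≈ 65.35%


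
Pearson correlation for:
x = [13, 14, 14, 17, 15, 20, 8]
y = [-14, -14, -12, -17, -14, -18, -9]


n=7, Σx=101, Σy=-98, Σxy=-1477, Σx²=1539, Σy²=1426
r = (7×(-1477) - 101×(-98))/√((7×1539 - 101²)(7×1426 - (-98)²))
= -441/√(572×378) = -441/√216216 ≈ -441/464.9903 ≈ -0.9484

r ≈ -0.9484


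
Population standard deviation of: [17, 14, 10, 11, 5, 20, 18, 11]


Mean = 106/8 = 53/4
  (17-53/4)²=225/16
  (14-53/4)²=9/16
  (10-53/4)²=169/16
  (11-53/4)²=81/16
  (5-53/4)²=1089/16
  (20-53/4)²=729/16
  (18-53/4)²=361/16
  (11-53/4)²=81/16
Σ(x-μ)² = 343/2
σ² = (343/2)/8 = 343/16

σ = √(343/16) ≈ 4.6301


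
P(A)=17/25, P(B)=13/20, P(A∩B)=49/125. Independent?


P(A)×P(B) = 221/500
P(A∩B) = 49/125
Not equal → NOT independent

No, not independent


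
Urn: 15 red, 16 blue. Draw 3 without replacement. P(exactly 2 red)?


Hypergeometric: C(15,2)×C(16,1)/C(31,3)
= 105×16/4495 = 336/899

P(X=2) = 336/899 ≈ 37.37%


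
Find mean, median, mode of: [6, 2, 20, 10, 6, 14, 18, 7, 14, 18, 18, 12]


Sorted: [2, 6, 6, 7, 10, 12, 14, 14, 18, 18, 18, 20]
Mean = 145/12
Median = 13
Freq: {6: 2, 2: 1, 20: 1, 10: 1, 14: 2, 18: 3, 7: 1, 12: 1}
Mode: [18]

Mean=145/12, Median=13, Mode=18


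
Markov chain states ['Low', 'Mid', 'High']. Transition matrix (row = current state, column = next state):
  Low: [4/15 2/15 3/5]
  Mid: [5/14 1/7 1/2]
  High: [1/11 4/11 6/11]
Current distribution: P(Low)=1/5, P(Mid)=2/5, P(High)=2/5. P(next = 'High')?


P(next=High) = Σᵢ P(now=i)×P(i→High)
= 1/5×3/5 + 2/5×1/2 + 2/5×6/11
= 3/25 + 1/5 + 12/55 = 148/275

P = 148/275 ≈ 0.5382


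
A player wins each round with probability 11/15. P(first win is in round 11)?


Geometric: P(X=11) = (1-p)^(k-1)×p = (4/15)^10×11/15 = 11534336/8649755859375

P(X=11) = 11534336/8649755859375 ≈ 0.00%


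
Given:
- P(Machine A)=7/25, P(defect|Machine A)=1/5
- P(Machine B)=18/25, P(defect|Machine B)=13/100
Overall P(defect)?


P(B) = Σ P(B|Aᵢ)×P(Aᵢ)
  1/5×7/25 = 7/125
  13/100×18/25 = 117/1250
Sum = 187/1250

P(defect) = 187/1250 ≈ 14.96%


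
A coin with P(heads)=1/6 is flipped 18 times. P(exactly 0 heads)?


Binomial: P(X=0) = C(18,0)×p^0×(1-p)^18
= 1 × 1 × 3814697265625/101559956668416 = 3814697265625/101559956668416

P(X=0) = 3814697265625/101559956668416 ≈ 3.76%


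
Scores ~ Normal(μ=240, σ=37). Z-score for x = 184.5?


z = (x - μ)/σ = (184.5 - 240)/37 = -1.5

z = -1.5


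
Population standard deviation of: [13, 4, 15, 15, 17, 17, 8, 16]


Mean = 105/8
  (13-105/8)²=1/64
  (4-105/8)²=5329/64
  (15-105/8)²=225/64
  (15-105/8)²=225/64
  (17-105/8)²=961/64
  (17-105/8)²=961/64
  (8-105/8)²=1681/64
  (16-105/8)²=529/64
Σ(x-μ)² = 1239/8
σ² = (1239/8)/8 = 1239/64

σ = √(1239/64) ≈ 4.3999


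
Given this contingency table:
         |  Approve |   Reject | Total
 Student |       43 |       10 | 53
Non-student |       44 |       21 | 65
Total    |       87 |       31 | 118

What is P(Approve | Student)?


P(Approve | Student) = 43/(43+10) = 43/53

P(Approve|Student) = 43/53 ≈ 81.13%


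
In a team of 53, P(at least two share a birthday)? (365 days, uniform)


P(all different) = Π(365-i)/365 for i=0..52
= 0.018862
P(match) = 1 - 0.018862 = 0.981138

P ≈ 0.9811 ≈ 98.11%


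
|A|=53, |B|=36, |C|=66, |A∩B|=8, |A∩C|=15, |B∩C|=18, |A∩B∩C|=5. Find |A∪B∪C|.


|A∪B∪C| = 53+36+66-8-15-18+5 = 119

|A∪B∪C| = 119


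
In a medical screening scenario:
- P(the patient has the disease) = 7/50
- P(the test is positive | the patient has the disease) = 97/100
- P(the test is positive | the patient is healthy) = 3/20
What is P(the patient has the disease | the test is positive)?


Using Bayes' theorem:
P(A|B) = P(B|A)·P(A) / P(B)

P(the test is positive) = 97/100 × 7/50 + 3/20 × 43/50
= 679/5000 + 129/1000 = 331/1250

P(the patient has the disease|the test is positive) = (679/5000) / (331/1250) = 679/1324

P(the patient has the disease|the test is positive) = 679/1324 ≈ 51.28%


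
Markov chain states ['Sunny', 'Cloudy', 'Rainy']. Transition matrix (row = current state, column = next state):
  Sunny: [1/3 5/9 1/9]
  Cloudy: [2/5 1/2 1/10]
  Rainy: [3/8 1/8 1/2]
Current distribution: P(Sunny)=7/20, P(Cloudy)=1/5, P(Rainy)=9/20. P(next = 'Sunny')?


P(next=Sunny) = Σᵢ P(now=i)×P(i→Sunny)
= 7/20×1/3 + 1/5×2/5 + 9/20×3/8
= 7/60 + 2/25 + 27/160 = 877/2400

P = 877/2400 ≈ 0.3654


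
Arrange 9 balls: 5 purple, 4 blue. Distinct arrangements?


9!/(5!×4!) = 126

126


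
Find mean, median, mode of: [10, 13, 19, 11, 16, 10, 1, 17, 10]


Sorted: [1, 10, 10, 10, 11, 13, 16, 17, 19]
Mean = 107/9
Median = 11
Freq: {10: 3, 13: 1, 19: 1, 11: 1, 16: 1, 1: 1, 17: 1}
Mode: [10]

Mean=107/9, Median=11, Mode=10


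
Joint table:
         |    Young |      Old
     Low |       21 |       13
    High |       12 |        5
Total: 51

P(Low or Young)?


P(Low∨Young) = P(Low) + P(Young) - P(Low∧Young)
= (34 + 33 - 21)/51 = 46/51

P = 46/51 ≈ 90.20%


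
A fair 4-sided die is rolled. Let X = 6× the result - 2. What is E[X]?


E[die] = (1+4)/2 = 5/2
E[X] = 6×5/2 - 2 = 13

E[X] = 13


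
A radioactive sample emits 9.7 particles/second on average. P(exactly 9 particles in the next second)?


Poisson(λ=9.7): P(X=9) = e^(-λ)×λ^k/k!
= e^(-9.7) × 9.7^9 / 9!
≈ 6.128349505e-05 × 760231058.655 / 362880 ≈ 0.128388

P(X=9) ≈ 0.128388 ≈ 12.84%


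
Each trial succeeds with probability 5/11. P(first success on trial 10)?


Geometric: P(X=10) = (1-p)^(k-1)×p = (6/11)^9×5/11 = 50388480/25937424601

P(X=10) = 50388480/25937424601 ≈ 0.19%
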